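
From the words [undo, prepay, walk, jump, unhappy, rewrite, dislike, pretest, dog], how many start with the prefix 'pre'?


Checking each word for prefix 'pre':
  'undo' -> no (count: 0)
  'prepay' -> YES, starts with 'pre' (count: 1)
  'walk' -> no (count: 1)
  'jump' -> no (count: 1)
  'unhappy' -> no (count: 1)
  'rewrite' -> no (count: 1)
  'dislike' -> no (count: 1)
  'pretest' -> YES, starts with 'pre' (count: 2)
  'dog' -> no (count: 2)
Total with prefix 'pre': 2

2


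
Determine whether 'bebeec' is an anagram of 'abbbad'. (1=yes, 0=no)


Sort characters of 'bebeec': 'bbceee'
Sort characters of 'abbbad': 'aabbbd'
Sorted forms differ -> they are NOT anagrams
Result: 0

0


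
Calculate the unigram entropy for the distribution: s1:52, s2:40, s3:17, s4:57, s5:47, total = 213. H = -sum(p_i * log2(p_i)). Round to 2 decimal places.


Computing entropy H = -sum(p_i * log2(p_i)):
  s1: p = 52/213 = 0.2441, -p*log2(p) = 0.4966
  s2: p = 40/213 = 0.1878, -p*log2(p) = 0.4531
  s3: p = 17/213 = 0.0798, -p*log2(p) = 0.2911
  s4: p = 57/213 = 0.2676, -p*log2(p) = 0.5089
  s5: p = 47/213 = 0.2207, -p*log2(p) = 0.4811
H = sum of terms = 2.2308
Rounded to 2 decimals: 2.23

2.23


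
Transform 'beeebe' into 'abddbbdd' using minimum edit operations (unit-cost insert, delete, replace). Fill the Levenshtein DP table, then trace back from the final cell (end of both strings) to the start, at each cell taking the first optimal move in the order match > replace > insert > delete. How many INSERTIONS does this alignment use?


Edit distance = 6. Backtracking from cell (6, 8) with preference match > replace > insert > delete,
then listing the resulting alignment 'beeebe' -> 'abddbbdd' left to right:
  Step 1: insert 'a' [insertion #1]
  Step 2: keep 'b'
  Step 3: replace e->d
  Step 4: replace e->d
  Step 5: replace e->b
  Step 6: keep 'b'
  Step 7: insert 'd' [insertion #2]
  Step 8: replace e->d
Total insertions: 2

2


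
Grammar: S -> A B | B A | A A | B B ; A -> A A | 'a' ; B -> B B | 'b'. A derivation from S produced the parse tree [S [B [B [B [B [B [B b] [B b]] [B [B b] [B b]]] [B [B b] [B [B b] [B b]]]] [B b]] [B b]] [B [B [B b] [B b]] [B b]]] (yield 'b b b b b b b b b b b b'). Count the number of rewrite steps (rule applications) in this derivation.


Every bracketed nonterminal node [X ...] in the tree is produced by exactly one rule application.
Reading the tree off as a leftmost derivation:
  Step 1: S  =>  B B   (applied S -> B B)
  Step 2: B B  =>  B B B   (applied B -> B B)
  Step 3: B B B  =>  B B B B   (applied B -> B B)
  Step 4: B B B B  =>  B B B B B   (applied B -> B B)
  Step 5: B B B B B  =>  B B B B B B   (applied B -> B B)
  Step 6: B B B B B B  =>  B B B B B B B   (applied B -> B B)
  Step 7: B B B B B B B  =>  b B B B B B B   (applied B -> b)
  Step 8: b B B B B B B  =>  b b B B B B B   (applied B -> b)
  Step 9: b b B B B B B  =>  b b B B B B B B   (applied B -> B B)
  Step 10: b b B B B B B B  =>  b b b B B B B B   (applied B -> b)
  Step 11: b b b B B B B B  =>  b b b b B B B B   (applied B -> b)
  Step 12: b b b b B B B B  =>  b b b b B B B B B   (applied B -> B B)
  Step 13: b b b b B B B B B  =>  b b b b b B B B B   (applied B -> b)
  Step 14: b b b b b B B B B  =>  b b b b b B B B B B   (applied B -> B B)
  Step 15: b b b b b B B B B B  =>  b b b b b b B B B B   (applied B -> b)
  Step 16: b b b b b b B B B B  =>  b b b b b b b B B B   (applied B -> b)
  Step 17: b b b b b b b B B B  =>  b b b b b b b b B B   (applied B -> b)
  Step 18: b b b b b b b b B B  =>  b b b b b b b b b B   (applied B -> b)
  Step 19: b b b b b b b b b B  =>  b b b b b b b b b B B   (applied B -> B B)
  Step 20: b b b b b b b b b B B  =>  b b b b b b b b b B B B   (applied B -> B B)
  Step 21: b b b b b b b b b B B B  =>  b b b b b b b b b b B B   (applied B -> b)
  Step 22: b b b b b b b b b b B B  =>  b b b b b b b b b b b B   (applied B -> b)
  Step 23: b b b b b b b b b b b B  =>  b b b b b b b b b b b b   (applied B -> b)
Final yield: b b b b b b b b b b b b
Total rewrite steps: 23

23


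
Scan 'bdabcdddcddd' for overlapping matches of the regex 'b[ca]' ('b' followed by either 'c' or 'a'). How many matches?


Pattern: b[ca] means 'b' followed by either 'c' or 'a'.
Scanning 'bdabcdddcddd' position-by-position:
  Pos 0: window 'bd' -> no
  Pos 1: window 'da' -> no
  Pos 2: window 'ab' -> no
  Pos 3: window 'bc' -> MATCH
  Pos 4: window 'cd' -> no
  Pos 5: window 'dd' -> no
  Pos 6: window 'dd' -> no
  Pos 7: window 'dc' -> no
  Pos 8: window 'cd' -> no
  Pos 9: window 'dd' -> no
  Pos 10: window 'dd' -> no
  Pos 11: window 'd' -> no
Total matches: 1

1


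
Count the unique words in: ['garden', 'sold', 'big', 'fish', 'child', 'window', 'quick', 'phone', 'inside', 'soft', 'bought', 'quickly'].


Listing all tokens and tracking unique types:
  Token 1: 'garden' -> NEW (unique so far: 1)
  Token 2: 'sold' -> NEW (unique so far: 2)
  Token 3: 'big' -> NEW (unique so far: 3)
  Token 4: 'fish' -> NEW (unique so far: 4)
  Token 5: 'child' -> NEW (unique so far: 5)
  Token 6: 'window' -> NEW (unique so far: 6)
  Token 7: 'quick' -> NEW (unique so far: 7)
  Token 8: 'phone' -> NEW (unique so far: 8)
  Token 9: 'inside' -> NEW (unique so far: 9)
  Token 10: 'soft' -> NEW (unique so far: 10)
  Token 11: 'bought' -> NEW (unique so far: 11)
  Token 12: 'quickly' -> NEW (unique so far: 12)
Unique types: ('big', 'bought', 'child', 'fish', 'garden', 'inside', 'phone', 'quick', 'quickly', 'soft', 'sold', 'window')
Vocabulary size: 12

12


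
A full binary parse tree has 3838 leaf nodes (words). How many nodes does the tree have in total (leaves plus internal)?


Leaf nodes (terminals): 3838
Internal nodes = n - 1 = 3838 - 1 = 3837
Total = leaves + internal = 3838 + 3837 = 7675

7675


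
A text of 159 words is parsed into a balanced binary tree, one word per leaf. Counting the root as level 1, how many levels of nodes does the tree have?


In a balanced binary tree with n leaves the deepest leaf is ceil(log2(n)) edges below the root,
so counting node levels inclusive of root and leaves gives ceil(log2(n)) + 1 levels.
log2(159) = 7.3129
ceil(7.3129) = 8
levels = 8 + 1 = 9

9


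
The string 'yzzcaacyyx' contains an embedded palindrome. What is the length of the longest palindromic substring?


Scanning 'yzzcaacyyx' for palindromic substrings.
Substring at positions 3-6: 'caac'.
Check: reverse('caac') = 'caac' -> palindrome confirmed.
Neighbouring characters ('z' / 'y') break symmetry, so it cannot extend further.
No longer palindromic substring exists; longest length = 4

4


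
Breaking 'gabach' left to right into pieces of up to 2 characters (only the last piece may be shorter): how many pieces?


'gabach' has 6 characters.
Chunking with max size 2:
  Chunk 1: 'ga' (positions 0-1)
  Chunk 2: 'ba' (positions 2-3)
  Chunk 3: 'ch' (positions 4-5)
Total chunks: ceil(6 / 2) = 3

3


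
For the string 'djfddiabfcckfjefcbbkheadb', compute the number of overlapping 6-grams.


String 'djfddiabfcckfjefcbbkheadb' has length L = 25.
Number of overlapping n-grams = L - n + 1
Substituting: 25 - 6 + 1 = 20

20


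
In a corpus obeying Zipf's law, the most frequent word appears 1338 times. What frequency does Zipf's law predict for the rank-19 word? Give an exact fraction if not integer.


Zipf's law: freq(rank) = f1 / rank
f1 = 1338, rank = 19
freq = 1338 / 19
GCD(1338, 19) = 1
Simplified: 1338/19

1338/19


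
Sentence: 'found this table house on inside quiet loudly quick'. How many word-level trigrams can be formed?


Word trigrams from [9] words:
  Trigram 1: (found this table)
  Trigram 2: (this table house)
  Trigram 3: (table house on)
  Trigram 4: (house on inside)
  Trigram 5: (on inside quiet)
  Trigram 6: (inside quiet loudly)
  Trigram 7: (quiet loudly quick)
Total word trigrams: 9 - 2 = 7

7


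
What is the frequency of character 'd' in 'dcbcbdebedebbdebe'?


Scanning 'dcbcbdebedebbdebe' for 'd':
  Position 0: 'd' -> MATCH (count: 1)
  Position 5: 'd' -> MATCH (count: 2)
  Position 9: 'd' -> MATCH (count: 3)
  Position 13: 'd' -> MATCH (count: 4)
Total occurrences of 'd': 4

4


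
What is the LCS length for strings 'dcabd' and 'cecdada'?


DP table for LCS of 'dcabd' and 'cecdada':
       c  e  c  d  a  d  a
    0  0  0  0  0  0  0  0
  d 0  0  0  0  1  1  1  1
  c 0  1  1  1  1  1  1  1
  a 0  1  1  1  1  2  2  2
  b 0  1  1  1  1  2  2  2
  d 0  1  1  1  2  2  3  3
LCS: 'dad'
LCS length = 3

3


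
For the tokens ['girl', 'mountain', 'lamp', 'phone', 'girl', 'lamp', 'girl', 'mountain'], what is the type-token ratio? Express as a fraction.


Tokens: 8
Unique types: ('girl', 'lamp', 'mountain', 'phone') = 4
TTR = 4/8
Simplify: divide both by 4 -> 1/2
TTR = 1/2

1/2


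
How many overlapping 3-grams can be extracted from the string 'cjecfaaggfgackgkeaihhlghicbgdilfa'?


String 'cjecfaaggfgackgkeaihhlghicbgdilfa' has length L = 33.
Number of overlapping n-grams = L - n + 1
Substituting: 33 - 3 + 1 = 31

31


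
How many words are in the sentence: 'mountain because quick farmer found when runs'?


Counting words by splitting on spaces:
  Word 1: 'mountain'
  Word 2: 'because'
  Word 3: 'quick'
  Word 4: 'farmer'
  Word 5: 'found'
  Word 6: 'when'
  Word 7: 'runs'
Total words: 7

7


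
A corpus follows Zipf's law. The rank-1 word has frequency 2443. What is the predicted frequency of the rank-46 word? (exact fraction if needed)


Zipf's law: freq(rank) = f1 / rank
f1 = 2443, rank = 46
freq = 2443 / 46
GCD(2443, 46) = 1
Simplified: 2443/46

2443/46


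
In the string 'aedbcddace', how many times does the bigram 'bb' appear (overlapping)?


Scanning 'aedbcddace' for bigram 'bb':
  Position 0: 'ae' -> no
  Position 1: 'ed' -> no
  Position 2: 'db' -> no
  Position 3: 'bc' -> no
  Position 4: 'cd' -> no
  Position 5: 'dd' -> no
  Position 6: 'da' -> no
  Position 7: 'ac' -> no
  Position 8: 'ce' -> no
Total matches: 0

0


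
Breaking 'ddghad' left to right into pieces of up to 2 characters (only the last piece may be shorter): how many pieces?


'ddghad' has 6 characters.
Chunking with max size 2:
  Chunk 1: 'dd' (positions 0-1)
  Chunk 2: 'gh' (positions 2-3)
  Chunk 3: 'ad' (positions 4-5)
Total chunks: ceil(6 / 2) = 3

3


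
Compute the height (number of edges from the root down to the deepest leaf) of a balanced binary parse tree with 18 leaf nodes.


In a balanced binary tree with n leaves the deepest leaf is ceil(log2(n)) edges below the root.
log2(18) = 4.1699
ceil(4.1699) = 5
height (edges) = 5

5


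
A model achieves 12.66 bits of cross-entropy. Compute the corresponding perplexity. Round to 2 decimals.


Perplexity formula: PP = 2^H
H = 12.66
PP = 2^12.66
Decompose: 2^12.66 = 2^12 * 2^0.66
2^12 = 4096, 2^0.66 ~ 1.5800826
PP ~ 4096 * 1.5800826 = 6472.0183296
Rounded to 2 decimals: 6472.02

6472.02


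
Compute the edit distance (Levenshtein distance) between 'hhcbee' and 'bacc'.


Building DP table for s1='hhcbee' (len 6) and s2='bacc' (len 4):
       b  a  c  c
    0  1  2  3  4
  h 1  1  2  3  4
  h 2  2  2  3  4
  c 3  3  3  2  3
  b 4  3  4  3  3
  e 5  4  4  4  4
  e 6  5  5  5  5
Edit distance = dp[6][4] = 5

5


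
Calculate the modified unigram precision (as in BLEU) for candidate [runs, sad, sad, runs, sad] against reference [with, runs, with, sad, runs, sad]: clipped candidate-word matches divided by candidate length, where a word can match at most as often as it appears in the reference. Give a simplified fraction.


Reference word counts: {'runs': 2, 'sad': 2, 'with': 2}
Checking each candidate word (with clipping):
  'runs' -> in reference (ref count 2, used 1/2) -> match (matches: 1)
  'sad' -> in reference (ref count 2, used 1/2) -> match (matches: 2)
  'sad' -> in reference (ref count 2, used 2/2) -> match (matches: 3)
  'runs' -> in reference (ref count 2, used 2/2) -> match (matches: 4)
  'sad' -> ref count 2 already used up (2/2) -> clipped, no match (matches: 4)
Clipped matches: 4, Candidate length: 5
Precision = 4/5

4/5


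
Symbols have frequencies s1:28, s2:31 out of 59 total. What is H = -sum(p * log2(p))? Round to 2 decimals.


Computing entropy H = -sum(p_i * log2(p_i)):
  s1: p = 28/59 = 0.4746, -p*log2(p) = 0.5103
  s2: p = 31/59 = 0.5254, -p*log2(p) = 0.4878
H = sum of terms = 0.9981
Rounded to 2 decimals: 1.00

1.00


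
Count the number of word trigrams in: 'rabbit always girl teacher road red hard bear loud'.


Word trigrams from [9] words:
  Trigram 1: (rabbit always girl)
  Trigram 2: (always girl teacher)
  Trigram 3: (girl teacher road)
  Trigram 4: (teacher road red)
  Trigram 5: (road red hard)
  Trigram 6: (red hard bear)
  Trigram 7: (hard bear loud)
Total word trigrams: 9 - 2 = 7

7


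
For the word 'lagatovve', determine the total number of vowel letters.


Scanning each character of 'lagatovve':
  Position 1: 'l' -> consonant (running count: 0)
  Position 2: 'a' -> vowel (running count: 1)
  Position 3: 'g' -> consonant (running count: 1)
  Position 4: 'a' -> vowel (running count: 2)
  Position 5: 't' -> consonant (running count: 2)
  Position 6: 'o' -> vowel (running count: 3)
  Position 7: 'v' -> consonant (running count: 3)
  Position 8: 'v' -> consonant (running count: 3)
  Position 9: 'e' -> vowel (running count: 4)
Total vowels: 4

4


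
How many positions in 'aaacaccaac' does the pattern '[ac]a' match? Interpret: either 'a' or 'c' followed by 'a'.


Pattern: [ac]a means either 'a' or 'c' followed by 'a'.
Scanning 'aaacaccaac' position-by-position:
  Pos 0: window 'aa' -> MATCH
  Pos 1: window 'aa' -> MATCH
  Pos 2: window 'ac' -> no
  Pos 3: window 'ca' -> MATCH
  Pos 4: window 'ac' -> no
  Pos 5: window 'cc' -> no
  Pos 6: window 'ca' -> MATCH
  Pos 7: window 'aa' -> MATCH
  Pos 8: window 'ac' -> no
  Pos 9: window 'c' -> no
Total matches: 5

5


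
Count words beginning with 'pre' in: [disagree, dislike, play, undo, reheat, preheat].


Checking each word for prefix 'pre':
  'disagree' -> no (count: 0)
  'dislike' -> no (count: 0)
  'play' -> no (count: 0)
  'undo' -> no (count: 0)
  'reheat' -> no (count: 0)
  'preheat' -> YES, starts with 'pre' (count: 1)
Total with prefix 'pre': 1

1


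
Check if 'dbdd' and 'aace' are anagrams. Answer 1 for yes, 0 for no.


Sort characters of 'dbdd': 'bddd'
Sort characters of 'aace': 'aace'
Sorted forms differ -> they are NOT anagrams
Result: 0

0


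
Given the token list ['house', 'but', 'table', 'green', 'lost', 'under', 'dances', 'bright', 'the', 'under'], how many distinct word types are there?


Listing all tokens and tracking unique types:
  Token 1: 'house' -> NEW (unique so far: 1)
  Token 2: 'but' -> NEW (unique so far: 2)
  Token 3: 'table' -> NEW (unique so far: 3)
  Token 4: 'green' -> NEW (unique so far: 4)
  Token 5: 'lost' -> NEW (unique so far: 5)
  Token 6: 'under' -> NEW (unique so far: 6)
  Token 7: 'dances' -> NEW (unique so far: 7)
  Token 8: 'bright' -> NEW (unique so far: 8)
  Token 9: 'the' -> NEW (unique so far: 9)
  Token 10: 'under' -> duplicate (unique so far: 9)
Unique types: ('bright', 'but', 'dances', 'green', 'house', 'lost', 'table', 'the', 'under')
Vocabulary size: 9

9


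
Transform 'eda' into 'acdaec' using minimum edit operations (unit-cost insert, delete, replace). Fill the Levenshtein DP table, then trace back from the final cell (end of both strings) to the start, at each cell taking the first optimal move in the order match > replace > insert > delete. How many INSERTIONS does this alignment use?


Edit distance = 4. Backtracking from cell (3, 6) with preference match > replace > insert > delete,
then listing the resulting alignment 'eda' -> 'acdaec' left to right:
  Step 1: insert 'a' [insertion #1]
  Step 2: replace e->c
  Step 3: keep 'd'
  Step 4: keep 'a'
  Step 5: insert 'e' [insertion #2]
  Step 6: insert 'c' [insertion #3]
Total insertions: 3

3


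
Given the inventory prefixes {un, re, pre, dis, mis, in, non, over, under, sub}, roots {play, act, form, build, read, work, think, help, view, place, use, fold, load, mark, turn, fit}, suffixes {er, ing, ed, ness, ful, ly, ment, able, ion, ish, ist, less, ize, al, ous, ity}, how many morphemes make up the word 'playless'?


Segmenting 'playless' against the inventory:
  'play' -> root (morpheme 1)
  'less' -> suffix (morpheme 2)
Total morphemes: 2

2


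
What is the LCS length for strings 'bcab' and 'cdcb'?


DP table for LCS of 'bcab' and 'cdcb':
       c  d  c  b
    0  0  0  0  0
  b 0  0  0  0  1
  c 0  1  1  1  1
  a 0  1  1  1  1
  b 0  1  1  1  2
LCS: 'cb'
LCS length = 2

2


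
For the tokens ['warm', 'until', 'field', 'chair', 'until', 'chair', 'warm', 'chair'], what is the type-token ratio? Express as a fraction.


Tokens: 8
Unique types: ('chair', 'field', 'until', 'warm') = 4
TTR = 4/8
Simplify: divide both by 4 -> 1/2
TTR = 1/2

1/2


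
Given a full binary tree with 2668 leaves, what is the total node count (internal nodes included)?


Leaf nodes (terminals): 2668
Internal nodes = n - 1 = 2668 - 1 = 2667
Total = leaves + internal = 2668 + 2667 = 5335

5335


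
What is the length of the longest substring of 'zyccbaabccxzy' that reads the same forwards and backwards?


Scanning 'zyccbaabccxzy' for palindromic substrings.
Substring at positions 2-9: 'ccbaabcc'.
Check: reverse('ccbaabcc') = 'ccbaabcc' -> palindrome confirmed.
Neighbouring characters ('y' / 'x') break symmetry, so it cannot extend further.
No longer palindromic substring exists; longest length = 8

8


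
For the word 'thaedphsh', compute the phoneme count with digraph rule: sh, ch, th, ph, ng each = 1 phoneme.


Parsing 'thaedphsh' greedily, digraphs first:
  'th' -> digraph (1 consonant phoneme) (phonemes so far: 1)
  'a' -> vowel phoneme (phonemes so far: 2)
  'e' -> vowel phoneme (phonemes so far: 3)
  'd' -> consonant phoneme (phonemes so far: 4)
  'ph' -> digraph (1 consonant phoneme) (phonemes so far: 5)
  'sh' -> digraph (1 consonant phoneme) (phonemes so far: 6)
Total phonemes: 6

6


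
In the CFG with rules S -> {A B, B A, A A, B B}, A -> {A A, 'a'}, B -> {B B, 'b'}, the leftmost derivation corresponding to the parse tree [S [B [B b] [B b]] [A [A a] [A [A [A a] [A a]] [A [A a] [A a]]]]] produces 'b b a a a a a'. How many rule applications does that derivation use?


Every bracketed nonterminal node [X ...] in the tree is produced by exactly one rule application.
Reading the tree off as a leftmost derivation:
  Step 1: S  =>  B A   (applied S -> B A)
  Step 2: B A  =>  B B A   (applied B -> B B)
  Step 3: B B A  =>  b B A   (applied B -> b)
  Step 4: b B A  =>  b b A   (applied B -> b)
  Step 5: b b A  =>  b b A A   (applied A -> A A)
  Step 6: b b A A  =>  b b a A   (applied A -> a)
  Step 7: b b a A  =>  b b a A A   (applied A -> A A)
  Step 8: b b a A A  =>  b b a A A A   (applied A -> A A)
  Step 9: b b a A A A  =>  b b a a A A   (applied A -> a)
  Step 10: b b a a A A  =>  b b a a a A   (applied A -> a)
  Step 11: b b a a a A  =>  b b a a a A A   (applied A -> A A)
  Step 12: b b a a a A A  =>  b b a a a a A   (applied A -> a)
  Step 13: b b a a a a A  =>  b b a a a a a   (applied A -> a)
Final yield: b b a a a a a
Total rewrite steps: 13

13


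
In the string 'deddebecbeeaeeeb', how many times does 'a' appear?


Scanning 'deddebecbeeaeeeb' for 'a':
  Position 11: 'a' -> MATCH (count: 1)
Total occurrences of 'a': 1

1


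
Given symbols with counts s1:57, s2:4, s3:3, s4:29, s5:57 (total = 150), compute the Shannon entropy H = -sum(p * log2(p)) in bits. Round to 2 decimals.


Computing entropy H = -sum(p_i * log2(p_i)):
  s1: p = 57/150 = 0.3800, -p*log2(p) = 0.5305
  s2: p = 4/150 = 0.0267, -p*log2(p) = 0.1394
  s3: p = 3/150 = 0.0200, -p*log2(p) = 0.1129
  s4: p = 29/150 = 0.1933, -p*log2(p) = 0.4584
  s5: p = 57/150 = 0.3800, -p*log2(p) = 0.5305
H = sum of terms = 1.7717
Rounded to 2 decimals: 1.77

1.77


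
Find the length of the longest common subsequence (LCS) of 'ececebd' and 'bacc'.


DP table for LCS of 'ececebd' and 'bacc':
       b  a  c  c
    0  0  0  0  0
  e 0  0  0  0  0
  c 0  0  0  1  1
  e 0  0  0  1  1
  c 0  0  0  1  2
  e 0  0  0  1  2
  b 0  1  1  1  2
  d 0  1  1  1  2
LCS: 'cc'
LCS length = 2

2


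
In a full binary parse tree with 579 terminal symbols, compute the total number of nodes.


Leaf nodes (terminals): 579
Internal nodes = n - 1 = 579 - 1 = 578
Total = leaves + internal = 579 + 578 = 1157

1157


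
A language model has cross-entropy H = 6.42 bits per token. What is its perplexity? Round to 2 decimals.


Perplexity formula: PP = 2^H
H = 6.42
PP = 2^6.42
Decompose: 2^6.42 = 2^6 * 2^0.42
2^6 = 64, 2^0.42 ~ 1.3379276
PP ~ 64 * 1.3379276 = 85.6273664
Rounded to 2 decimals: 85.63

85.63


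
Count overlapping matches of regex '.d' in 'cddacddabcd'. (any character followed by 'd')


Pattern: .d means any character followed by 'd'.
Scanning 'cddacddabcd' position-by-position:
  Pos 0: window 'cd' -> MATCH
  Pos 1: window 'dd' -> MATCH
  Pos 2: window 'da' -> no
  Pos 3: window 'ac' -> no
  Pos 4: window 'cd' -> MATCH
  Pos 5: window 'dd' -> MATCH
  Pos 6: window 'da' -> no
  Pos 7: window 'ab' -> no
  Pos 8: window 'bc' -> no
  Pos 9: window 'cd' -> MATCH
  Pos 10: window 'd' -> no
Total matches: 5

5


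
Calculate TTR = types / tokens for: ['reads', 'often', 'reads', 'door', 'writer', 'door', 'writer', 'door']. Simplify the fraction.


Tokens: 8
Unique types: ('door', 'often', 'reads', 'writer') = 4
TTR = 4/8
Simplify: divide both by 4 -> 1/2
TTR = 1/2

1/2


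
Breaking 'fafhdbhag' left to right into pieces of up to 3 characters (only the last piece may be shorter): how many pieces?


'fafhdbhag' has 9 characters.
Chunking with max size 3:
  Chunk 1: 'faf' (positions 0-2)
  Chunk 2: 'hdb' (positions 3-5)
  Chunk 3: 'hag' (positions 6-8)
Total chunks: ceil(9 / 3) = 3

3


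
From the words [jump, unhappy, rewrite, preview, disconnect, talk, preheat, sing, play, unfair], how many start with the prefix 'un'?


Checking each word for prefix 'un':
  'jump' -> no (count: 0)
  'unhappy' -> YES, starts with 'un' (count: 1)
  'rewrite' -> no (count: 1)
  'preview' -> no (count: 1)
  'disconnect' -> no (count: 1)
  'talk' -> no (count: 1)
  'preheat' -> no (count: 1)
  'sing' -> no (count: 1)
  'play' -> no (count: 1)
  'unfair' -> YES, starts with 'un' (count: 2)
Total with prefix 'un': 2

2


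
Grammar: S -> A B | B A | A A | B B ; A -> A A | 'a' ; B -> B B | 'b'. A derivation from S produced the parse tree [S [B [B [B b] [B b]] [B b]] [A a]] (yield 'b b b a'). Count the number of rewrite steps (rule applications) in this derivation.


Every bracketed nonterminal node [X ...] in the tree is produced by exactly one rule application.
Reading the tree off as a leftmost derivation:
  Step 1: S  =>  B A   (applied S -> B A)
  Step 2: B A  =>  B B A   (applied B -> B B)
  Step 3: B B A  =>  B B B A   (applied B -> B B)
  Step 4: B B B A  =>  b B B A   (applied B -> b)
  Step 5: b B B A  =>  b b B A   (applied B -> b)
  Step 6: b b B A  =>  b b b A   (applied B -> b)
  Step 7: b b b A  =>  b b b a   (applied A -> a)
Final yield: b b b a
Total rewrite steps: 7

7


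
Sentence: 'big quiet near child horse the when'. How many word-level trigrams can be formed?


Word trigrams from [7] words:
  Trigram 1: (big quiet near)
  Trigram 2: (quiet near child)
  Trigram 3: (near child horse)
  Trigram 4: (child horse the)
  Trigram 5: (horse the when)
Total word trigrams: 7 - 2 = 5

5


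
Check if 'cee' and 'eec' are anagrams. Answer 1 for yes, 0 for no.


Sort characters of 'cee': 'cee'
Sort characters of 'eec': 'cee'
Sorted forms match -> they ARE anagrams
Result: 1

1


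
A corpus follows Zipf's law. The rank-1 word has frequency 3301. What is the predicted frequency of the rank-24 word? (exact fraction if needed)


Zipf's law: freq(rank) = f1 / rank
f1 = 3301, rank = 24
freq = 3301 / 24
GCD(3301, 24) = 1
Simplified: 3301/24

3301/24


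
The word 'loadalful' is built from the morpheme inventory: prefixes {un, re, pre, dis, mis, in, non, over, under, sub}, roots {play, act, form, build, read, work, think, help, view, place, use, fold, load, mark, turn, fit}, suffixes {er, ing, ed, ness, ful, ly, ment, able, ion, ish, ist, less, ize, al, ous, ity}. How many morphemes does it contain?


Segmenting 'loadalful' against the inventory:
  'load' -> root (morpheme 1)
  'al' -> suffix (morpheme 2)
  'ful' -> suffix (morpheme 3)
Total morphemes: 3

3


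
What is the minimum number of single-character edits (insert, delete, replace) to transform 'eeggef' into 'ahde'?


Building DP table for s1='eeggef' (len 6) and s2='ahde' (len 4):
       a  h  d  e
    0  1  2  3  4
  e 1  1  2  3  3
  e 2  2  2  3  3
  g 3  3  3  3  4
  g 4  4  4  4  4
  e 5  5  5  5  4
  f 6  6  6  6  5
Edit distance = dp[6][4] = 5

5


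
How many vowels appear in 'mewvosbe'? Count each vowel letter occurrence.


Scanning each character of 'mewvosbe':
  Position 1: 'm' -> consonant (running count: 0)
  Position 2: 'e' -> vowel (running count: 1)
  Position 3: 'w' -> consonant (running count: 1)
  Position 4: 'v' -> consonant (running count: 1)
  Position 5: 'o' -> vowel (running count: 2)
  Position 6: 's' -> consonant (running count: 2)
  Position 7: 'b' -> consonant (running count: 2)
  Position 8: 'e' -> vowel (running count: 3)
Total vowels: 3

3


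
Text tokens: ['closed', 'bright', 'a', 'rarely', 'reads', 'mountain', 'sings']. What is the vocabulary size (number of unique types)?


Listing all tokens and tracking unique types:
  Token 1: 'closed' -> NEW (unique so far: 1)
  Token 2: 'bright' -> NEW (unique so far: 2)
  Token 3: 'a' -> NEW (unique so far: 3)
  Token 4: 'rarely' -> NEW (unique so far: 4)
  Token 5: 'reads' -> NEW (unique so far: 5)
  Token 6: 'mountain' -> NEW (unique so far: 6)
  Token 7: 'sings' -> NEW (unique so far: 7)
Unique types: ('a', 'bright', 'closed', 'mountain', 'rarely', 'reads', 'sings')
Vocabulary size: 7

7


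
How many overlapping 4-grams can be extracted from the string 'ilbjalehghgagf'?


String 'ilbjalehghgagf' has length L = 14.
Number of overlapping n-grams = L - n + 1
Substituting: 14 - 4 + 1 = 11

11


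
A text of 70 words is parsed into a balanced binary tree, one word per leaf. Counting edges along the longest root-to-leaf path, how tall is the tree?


In a balanced binary tree with n leaves the deepest leaf is ceil(log2(n)) edges below the root.
log2(70) = 6.1293
ceil(6.1293) = 7
height (edges) = 7

7


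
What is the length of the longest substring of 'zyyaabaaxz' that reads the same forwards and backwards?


Scanning 'zyyaabaaxz' for palindromic substrings.
Substring at positions 3-7: 'aabaa'.
Check: reverse('aabaa') = 'aabaa' -> palindrome confirmed.
Neighbouring characters ('y' / 'x') break symmetry, so it cannot extend further.
No longer palindromic substring exists; longest length = 5

5


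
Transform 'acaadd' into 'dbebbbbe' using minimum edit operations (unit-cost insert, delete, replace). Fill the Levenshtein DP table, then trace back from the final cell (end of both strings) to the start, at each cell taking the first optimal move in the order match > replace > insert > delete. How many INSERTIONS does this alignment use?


Edit distance = 8. Backtracking from cell (6, 8) with preference match > replace > insert > delete,
then listing the resulting alignment 'acaadd' -> 'dbebbbbe' left to right:
  Step 1: insert 'd' [insertion #1]
  Step 2: insert 'b' [insertion #2]
  Step 3: replace a->e
  Step 4: replace c->b
  Step 5: replace a->b
  Step 6: replace a->b
  Step 7: replace d->b
  Step 8: replace d->e
Total insertions: 2

2


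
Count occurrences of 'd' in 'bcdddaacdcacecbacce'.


Scanning 'bcdddaacdcacecbacce' for 'd':
  Position 2: 'd' -> MATCH (count: 1)
  Position 3: 'd' -> MATCH (count: 2)
  Position 4: 'd' -> MATCH (count: 3)
  Position 8: 'd' -> MATCH (count: 4)
Total occurrences of 'd': 4

4


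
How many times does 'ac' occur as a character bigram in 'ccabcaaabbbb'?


Scanning 'ccabcaaabbbb' for bigram 'ac':
  Position 0: 'cc' -> no
  Position 1: 'ca' -> no
  Position 2: 'ab' -> no
  Position 3: 'bc' -> no
  Position 4: 'ca' -> no
  Position 5: 'aa' -> no
  Position 6: 'aa' -> no
  Position 7: 'ab' -> no
  Position 8: 'bb' -> no
  Position 9: 'bb' -> no
  Position 10: 'bb' -> no
Total matches: 0

0


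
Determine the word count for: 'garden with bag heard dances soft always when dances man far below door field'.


Counting words by splitting on spaces:
  Word 1: 'garden'
  Word 2: 'with'
  Word 3: 'bag'
  Word 4: 'heard'
  Word 5: 'dances'
  Word 6: 'soft'
  Word 7: 'always'
  Word 8: 'when'
  Word 9: 'dances'
  Word 10: 'man'
  Word 11: 'far'
  Word 12: 'below'
  Word 13: 'door'
  Word 14: 'field'
Total words: 14

14


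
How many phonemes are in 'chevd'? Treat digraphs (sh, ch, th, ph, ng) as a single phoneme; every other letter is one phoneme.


Parsing 'chevd' greedily, digraphs first:
  'ch' -> digraph (1 consonant phoneme) (phonemes so far: 1)
  'e' -> vowel phoneme (phonemes so far: 2)
  'v' -> consonant phoneme (phonemes so far: 3)
  'd' -> consonant phoneme (phonemes so far: 4)
Total phonemes: 4

4


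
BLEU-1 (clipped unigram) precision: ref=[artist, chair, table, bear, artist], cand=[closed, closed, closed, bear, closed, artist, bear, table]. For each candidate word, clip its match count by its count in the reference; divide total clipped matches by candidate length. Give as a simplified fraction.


Reference word counts: {'artist': 2, 'bear': 1, 'chair': 1, 'table': 1}
Checking each candidate word (with clipping):
  'closed' -> not in reference -> no match (matches: 0)
  'closed' -> not in reference -> no match (matches: 0)
  'closed' -> not in reference -> no match (matches: 0)
  'bear' -> in reference (ref count 1, used 1/1) -> match (matches: 1)
  'closed' -> not in reference -> no match (matches: 1)
  'artist' -> in reference (ref count 2, used 1/2) -> match (matches: 2)
  'bear' -> ref count 1 already used up (1/1) -> clipped, no match (matches: 2)
  'table' -> in reference (ref count 1, used 1/1) -> match (matches: 3)
Clipped matches: 3, Candidate length: 8
Precision = 3/8

3/8


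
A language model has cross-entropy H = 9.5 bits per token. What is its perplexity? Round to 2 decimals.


Perplexity formula: PP = 2^H
H = 9.5
PP = 2^9.5
Decompose: 2^9.5 = 2^9 * 2^0.5 = 2^9 * sqrt(2)
2^9 = 512, sqrt(2) ~ 1.4142136
PP ~ 512 * 1.4142136 = 724.0773632
Rounded to 2 decimals: 724.08

724.08


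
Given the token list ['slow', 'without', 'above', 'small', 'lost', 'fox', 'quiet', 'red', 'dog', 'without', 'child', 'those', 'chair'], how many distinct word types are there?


Listing all tokens and tracking unique types:
  Token 1: 'slow' -> NEW (unique so far: 1)
  Token 2: 'without' -> NEW (unique so far: 2)
  Token 3: 'above' -> NEW (unique so far: 3)
  Token 4: 'small' -> NEW (unique so far: 4)
  Token 5: 'lost' -> NEW (unique so far: 5)
  Token 6: 'fox' -> NEW (unique so far: 6)
  Token 7: 'quiet' -> NEW (unique so far: 7)
  Token 8: 'red' -> NEW (unique so far: 8)
  Token 9: 'dog' -> NEW (unique so far: 9)
  Token 10: 'without' -> duplicate (unique so far: 9)
  Token 11: 'child' -> NEW (unique so far: 10)
  Token 12: 'those' -> NEW (unique so far: 11)
  Token 13: 'chair' -> NEW (unique so far: 12)
Unique types: ('above', 'chair', 'child', 'dog', 'fox', 'lost', 'quiet', 'red', 'slow', 'small', 'those', 'without')
Vocabulary size: 12

12


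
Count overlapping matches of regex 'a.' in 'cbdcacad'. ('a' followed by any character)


Pattern: a. means 'a' followed by any character.
Scanning 'cbdcacad' position-by-position:
  Pos 0: window 'cb' -> no
  Pos 1: window 'bd' -> no
  Pos 2: window 'dc' -> no
  Pos 3: window 'ca' -> no
  Pos 4: window 'ac' -> MATCH
  Pos 5: window 'ca' -> no
  Pos 6: window 'ad' -> MATCH
  Pos 7: window 'd' -> no
Total matches: 2

2


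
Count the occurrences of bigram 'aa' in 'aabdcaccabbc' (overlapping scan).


Scanning 'aabdcaccabbc' for bigram 'aa':
  Position 0: 'aa' -> MATCH
  Position 1: 'ab' -> no
  Position 2: 'bd' -> no
  Position 3: 'dc' -> no
  Position 4: 'ca' -> no
  Position 5: 'ac' -> no
  Position 6: 'cc' -> no
  Position 7: 'ca' -> no
  Position 8: 'ab' -> no
  Position 9: 'bb' -> no
  Position 10: 'bc' -> no
Total matches: 1

1


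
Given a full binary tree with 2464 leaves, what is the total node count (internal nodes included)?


Leaf nodes (terminals): 2464
Internal nodes = n - 1 = 2464 - 1 = 2463
Total = leaves + internal = 2464 + 2463 = 4927

4927


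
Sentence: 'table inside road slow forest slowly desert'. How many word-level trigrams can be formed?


Word trigrams from [7] words:
  Trigram 1: (table inside road)
  Trigram 2: (inside road slow)
  Trigram 3: (road slow forest)
  Trigram 4: (slow forest slowly)
  Trigram 5: (forest slowly desert)
Total word trigrams: 7 - 2 = 5

5


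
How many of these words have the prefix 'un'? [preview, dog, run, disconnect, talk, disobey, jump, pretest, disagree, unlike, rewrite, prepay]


Checking each word for prefix 'un':
  'preview' -> no (count: 0)
  'dog' -> no (count: 0)
  'run' -> no (count: 0)
  'disconnect' -> no (count: 0)
  'talk' -> no (count: 0)
  'disobey' -> no (count: 0)
  'jump' -> no (count: 0)
  'pretest' -> no (count: 0)
  'disagree' -> no (count: 0)
  'unlike' -> YES, starts with 'un' (count: 1)
  'rewrite' -> no (count: 1)
  'prepay' -> no (count: 1)
Total with prefix 'un': 1

1


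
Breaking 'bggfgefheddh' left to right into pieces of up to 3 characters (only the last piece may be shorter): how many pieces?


'bggfgefheddh' has 12 characters.
Chunking with max size 3:
  Chunk 1: 'bgg' (positions 0-2)
  Chunk 2: 'fge' (positions 3-5)
  Chunk 3: 'fhe' (positions 6-8)
  Chunk 4: 'ddh' (positions 9-11)
Total chunks: ceil(12 / 3) = 4

4


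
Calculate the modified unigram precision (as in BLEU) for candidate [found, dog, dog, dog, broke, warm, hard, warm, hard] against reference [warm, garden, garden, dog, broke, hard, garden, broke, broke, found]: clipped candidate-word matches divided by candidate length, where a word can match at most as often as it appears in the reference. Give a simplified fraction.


Reference word counts: {'broke': 3, 'dog': 1, 'found': 1, 'garden': 3, 'hard': 1, 'warm': 1}
Checking each candidate word (with clipping):
  'found' -> in reference (ref count 1, used 1/1) -> match (matches: 1)
  'dog' -> in reference (ref count 1, used 1/1) -> match (matches: 2)
  'dog' -> ref count 1 already used up (1/1) -> clipped, no match (matches: 2)
  'dog' -> ref count 1 already used up (1/1) -> clipped, no match (matches: 2)
  'broke' -> in reference (ref count 3, used 1/3) -> match (matches: 3)
  'warm' -> in reference (ref count 1, used 1/1) -> match (matches: 4)
  'hard' -> in reference (ref count 1, used 1/1) -> match (matches: 5)
  'warm' -> ref count 1 already used up (1/1) -> clipped, no match (matches: 5)
  'hard' -> ref count 1 already used up (1/1) -> clipped, no match (matches: 5)
Clipped matches: 5, Candidate length: 9
Precision = 5/9

5/9


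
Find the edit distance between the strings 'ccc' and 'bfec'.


Building DP table for s1='ccc' (len 3) and s2='bfec' (len 4):
       b  f  e  c
    0  1  2  3  4
  c 1  1  2  3  3
  c 2  2  2  3  3
  c 3  3  3  3  3
Edit distance = dp[3][4] = 3

3


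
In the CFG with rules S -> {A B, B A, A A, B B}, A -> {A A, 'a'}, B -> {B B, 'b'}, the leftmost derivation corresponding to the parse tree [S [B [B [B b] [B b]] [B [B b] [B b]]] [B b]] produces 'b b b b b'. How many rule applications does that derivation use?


Every bracketed nonterminal node [X ...] in the tree is produced by exactly one rule application.
Reading the tree off as a leftmost derivation:
  Step 1: S  =>  B B   (applied S -> B B)
  Step 2: B B  =>  B B B   (applied B -> B B)
  Step 3: B B B  =>  B B B B   (applied B -> B B)
  Step 4: B B B B  =>  b B B B   (applied B -> b)
  Step 5: b B B B  =>  b b B B   (applied B -> b)
  Step 6: b b B B  =>  b b B B B   (applied B -> B B)
  Step 7: b b B B B  =>  b b b B B   (applied B -> b)
  Step 8: b b b B B  =>  b b b b B   (applied B -> b)
  Step 9: b b b b B  =>  b b b b b   (applied B -> b)
Final yield: b b b b b
Total rewrite steps: 9

9


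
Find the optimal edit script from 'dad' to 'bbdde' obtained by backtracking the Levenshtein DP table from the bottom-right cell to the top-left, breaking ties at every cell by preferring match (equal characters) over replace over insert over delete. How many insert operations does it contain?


Edit distance = 4. Backtracking from cell (3, 5) with preference match > replace > insert > delete,
then listing the resulting alignment 'dad' -> 'bbdde' left to right:
  Step 1: insert 'b' [insertion #1]
  Step 2: insert 'b' [insertion #2]
  Step 3: keep 'd'
  Step 4: replace a->d
  Step 5: replace d->e
Total insertions: 2

2


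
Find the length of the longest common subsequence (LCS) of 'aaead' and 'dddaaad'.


DP table for LCS of 'aaead' and 'dddaaad':
       d  d  d  a  a  a  d
    0  0  0  0  0  0  0  0
  a 0  0  0  0  1  1  1  1
  a 0  0  0  0  1  2  2  2
  e 0  0  0  0  1  2  2  2
  a 0  0  0  0  1  2  3  3
  d 0  1  1  1  1  2  3  4
LCS: 'aaad'
LCS length = 4

4


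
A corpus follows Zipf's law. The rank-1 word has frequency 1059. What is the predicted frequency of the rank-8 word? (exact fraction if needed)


Zipf's law: freq(rank) = f1 / rank
f1 = 1059, rank = 8
freq = 1059 / 8
GCD(1059, 8) = 1
Simplified: 1059/8

1059/8


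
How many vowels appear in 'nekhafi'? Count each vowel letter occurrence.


Scanning each character of 'nekhafi':
  Position 1: 'n' -> consonant (running count: 0)
  Position 2: 'e' -> vowel (running count: 1)
  Position 3: 'k' -> consonant (running count: 1)
  Position 4: 'h' -> consonant (running count: 1)
  Position 5: 'a' -> vowel (running count: 2)
  Position 6: 'f' -> consonant (running count: 2)
  Position 7: 'i' -> vowel (running count: 3)
Total vowels: 3

3


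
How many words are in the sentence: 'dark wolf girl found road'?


Counting words by splitting on spaces:
  Word 1: 'dark'
  Word 2: 'wolf'
  Word 3: 'girl'
  Word 4: 'found'
  Word 5: 'road'
Total words: 5

5


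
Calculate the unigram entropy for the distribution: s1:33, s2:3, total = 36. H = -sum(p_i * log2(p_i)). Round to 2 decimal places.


Computing entropy H = -sum(p_i * log2(p_i)):
  s1: p = 33/36 = 0.9167, -p*log2(p) = 0.1151
  s2: p = 3/36 = 0.0833, -p*log2(p) = 0.2987
H = sum of terms = 0.4138
Rounded to 2 decimals: 0.41

0.41


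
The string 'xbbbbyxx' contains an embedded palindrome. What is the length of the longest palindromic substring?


Scanning 'xbbbbyxx' for palindromic substrings.
Substring at positions 1-4: 'bbbb'.
Check: reverse('bbbb') = 'bbbb' -> palindrome confirmed.
Neighbouring characters ('x' / 'y') break symmetry, so it cannot extend further.
No longer palindromic substring exists; longest length = 4

4


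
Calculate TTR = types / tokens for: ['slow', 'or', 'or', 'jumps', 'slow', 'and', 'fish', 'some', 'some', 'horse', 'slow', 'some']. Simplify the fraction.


Tokens: 12
Unique types: ('and', 'fish', 'horse', 'jumps', 'or', 'slow', 'some') = 7
TTR = 7/12
Already in lowest terms.

7/12


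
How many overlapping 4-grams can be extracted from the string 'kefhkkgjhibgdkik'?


String 'kefhkkgjhibgdkik' has length L = 16.
Number of overlapping n-grams = L - n + 1
Substituting: 16 - 4 + 1 = 13

13


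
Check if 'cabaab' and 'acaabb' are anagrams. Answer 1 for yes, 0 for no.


Sort characters of 'cabaab': 'aaabbc'
Sort characters of 'acaabb': 'aaabbc'
Sorted forms match -> they ARE anagrams
Result: 1

1


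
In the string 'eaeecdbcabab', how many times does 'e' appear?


Scanning 'eaeecdbcabab' for 'e':
  Position 0: 'e' -> MATCH (count: 1)
  Position 2: 'e' -> MATCH (count: 2)
  Position 3: 'e' -> MATCH (count: 3)
Total occurrences of 'e': 3

3


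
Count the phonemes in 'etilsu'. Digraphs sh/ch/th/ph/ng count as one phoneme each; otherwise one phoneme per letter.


Parsing 'etilsu' greedily, digraphs first:
  'e' -> vowel phoneme (phonemes so far: 1)
  't' -> consonant phoneme (phonemes so far: 2)
  'i' -> vowel phoneme (phonemes so far: 3)
  'l' -> consonant phoneme (phonemes so far: 4)
  's' -> consonant phoneme (phonemes so far: 5)
  'u' -> vowel phoneme (phonemes so far: 6)
Total phonemes: 6

6
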